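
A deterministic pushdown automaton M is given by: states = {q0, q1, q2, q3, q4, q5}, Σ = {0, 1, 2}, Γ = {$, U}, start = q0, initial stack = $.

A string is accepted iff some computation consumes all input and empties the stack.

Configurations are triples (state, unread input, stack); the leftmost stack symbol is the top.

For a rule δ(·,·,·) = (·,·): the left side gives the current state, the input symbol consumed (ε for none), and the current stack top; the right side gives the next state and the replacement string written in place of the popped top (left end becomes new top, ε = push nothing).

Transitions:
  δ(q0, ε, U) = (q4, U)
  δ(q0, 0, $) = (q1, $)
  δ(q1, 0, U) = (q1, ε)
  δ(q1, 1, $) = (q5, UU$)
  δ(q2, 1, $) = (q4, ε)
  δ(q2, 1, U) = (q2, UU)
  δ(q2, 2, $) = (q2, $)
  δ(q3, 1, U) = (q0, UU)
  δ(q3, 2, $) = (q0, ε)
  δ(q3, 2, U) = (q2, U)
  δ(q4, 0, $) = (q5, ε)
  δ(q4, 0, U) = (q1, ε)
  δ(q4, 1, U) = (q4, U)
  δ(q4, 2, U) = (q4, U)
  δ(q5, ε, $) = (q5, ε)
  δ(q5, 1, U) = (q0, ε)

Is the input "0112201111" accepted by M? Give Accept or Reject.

(q0, 0112201111, $)
  read 0, top $: go to q1, push $ → (q1, 112201111, $)
  read 1, top $: go to q5, push UU$ → (q5, 12201111, UU$)
  read 1, top U: go to q0, push ε → (q0, 2201111, U$)
  ε-move, top U: go to q4, push U → (q4, 2201111, U$)
  read 2, top U: go to q4, push U → (q4, 201111, U$)
  read 2, top U: go to q4, push U → (q4, 01111, U$)
  read 0, top U: go to q1, push ε → (q1, 1111, $)
  read 1, top $: go to q5, push UU$ → (q5, 111, UU$)
  read 1, top U: go to q0, push ε → (q0, 11, U$)
  ε-move, top U: go to q4, push U → (q4, 11, U$)
  read 1, top U: go to q4, push U → (q4, 1, U$)
  read 1, top U: go to q4, push U → (q4, ε, U$)
All input consumed; stack is U$, not empty, and no further ε-move applies.

Reject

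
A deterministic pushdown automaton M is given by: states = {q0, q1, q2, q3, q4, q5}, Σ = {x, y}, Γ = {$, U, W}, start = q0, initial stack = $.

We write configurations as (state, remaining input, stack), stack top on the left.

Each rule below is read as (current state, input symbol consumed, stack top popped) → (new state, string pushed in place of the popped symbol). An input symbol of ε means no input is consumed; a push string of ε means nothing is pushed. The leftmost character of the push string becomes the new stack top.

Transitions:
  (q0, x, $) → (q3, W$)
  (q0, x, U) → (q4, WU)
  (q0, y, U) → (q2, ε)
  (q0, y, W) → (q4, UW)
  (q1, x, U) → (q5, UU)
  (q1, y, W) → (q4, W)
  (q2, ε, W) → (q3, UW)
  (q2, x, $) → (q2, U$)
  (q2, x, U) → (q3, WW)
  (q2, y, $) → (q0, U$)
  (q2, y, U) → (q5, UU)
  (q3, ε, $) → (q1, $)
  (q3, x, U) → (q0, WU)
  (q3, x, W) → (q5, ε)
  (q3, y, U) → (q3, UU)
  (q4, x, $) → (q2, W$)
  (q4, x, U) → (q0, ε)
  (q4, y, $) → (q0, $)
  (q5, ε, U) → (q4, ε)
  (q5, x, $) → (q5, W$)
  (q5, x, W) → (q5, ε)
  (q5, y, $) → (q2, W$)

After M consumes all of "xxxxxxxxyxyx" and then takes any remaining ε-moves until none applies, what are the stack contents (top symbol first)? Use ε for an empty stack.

WUW$

(q0, xxxxxxxxyxyx, $)
  read x, top $: go to q3, push W$ → (q3, xxxxxxxyxyx, W$)
  read x, top W: go to q5, push ε → (q5, xxxxxxyxyx, $)
  read x, top $: go to q5, push W$ → (q5, xxxxxyxyx, W$)
  read x, top W: go to q5, push ε → (q5, xxxxyxyx, $)
  read x, top $: go to q5, push W$ → (q5, xxxyxyx, W$)
  read x, top W: go to q5, push ε → (q5, xxyxyx, $)
  read x, top $: go to q5, push W$ → (q5, xyxyx, W$)
  read x, top W: go to q5, push ε → (q5, yxyx, $)
  read y, top $: go to q2, push W$ → (q2, xyx, W$)
  ε-move, top W: go to q3, push UW → (q3, xyx, UW$)
  read x, top U: go to q0, push WU → (q0, yx, WUW$)
  read y, top W: go to q4, push UW → (q4, x, UWUW$)
  read x, top U: go to q0, push ε → (q0, ε, WUW$)
All input consumed in state q0 with stack WUW$.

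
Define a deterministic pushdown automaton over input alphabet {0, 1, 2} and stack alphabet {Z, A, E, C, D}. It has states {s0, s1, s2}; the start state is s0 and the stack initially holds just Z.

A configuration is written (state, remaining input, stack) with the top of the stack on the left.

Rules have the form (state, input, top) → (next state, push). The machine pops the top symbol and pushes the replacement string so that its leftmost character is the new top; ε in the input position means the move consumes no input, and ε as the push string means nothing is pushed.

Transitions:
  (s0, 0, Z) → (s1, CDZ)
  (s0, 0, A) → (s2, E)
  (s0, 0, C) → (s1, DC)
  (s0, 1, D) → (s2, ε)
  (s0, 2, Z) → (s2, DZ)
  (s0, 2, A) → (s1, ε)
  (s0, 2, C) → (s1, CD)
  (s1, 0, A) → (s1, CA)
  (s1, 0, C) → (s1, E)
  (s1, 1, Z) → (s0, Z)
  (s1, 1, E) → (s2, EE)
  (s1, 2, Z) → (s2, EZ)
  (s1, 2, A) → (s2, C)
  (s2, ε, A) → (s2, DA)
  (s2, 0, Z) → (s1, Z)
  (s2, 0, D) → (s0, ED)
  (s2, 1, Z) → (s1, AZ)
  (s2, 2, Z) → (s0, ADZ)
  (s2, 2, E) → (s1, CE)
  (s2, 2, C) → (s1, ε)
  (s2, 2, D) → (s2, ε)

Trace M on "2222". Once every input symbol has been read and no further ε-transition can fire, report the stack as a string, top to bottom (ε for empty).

DZ

(s0, 2222, Z)
  read 2, top Z: go to s2, push DZ → (s2, 222, DZ)
  read 2, top D: go to s2, push ε → (s2, 22, Z)
  read 2, top Z: go to s0, push ADZ → (s0, 2, ADZ)
  read 2, top A: go to s1, push ε → (s1, ε, DZ)
All input consumed in state s1 with stack DZ.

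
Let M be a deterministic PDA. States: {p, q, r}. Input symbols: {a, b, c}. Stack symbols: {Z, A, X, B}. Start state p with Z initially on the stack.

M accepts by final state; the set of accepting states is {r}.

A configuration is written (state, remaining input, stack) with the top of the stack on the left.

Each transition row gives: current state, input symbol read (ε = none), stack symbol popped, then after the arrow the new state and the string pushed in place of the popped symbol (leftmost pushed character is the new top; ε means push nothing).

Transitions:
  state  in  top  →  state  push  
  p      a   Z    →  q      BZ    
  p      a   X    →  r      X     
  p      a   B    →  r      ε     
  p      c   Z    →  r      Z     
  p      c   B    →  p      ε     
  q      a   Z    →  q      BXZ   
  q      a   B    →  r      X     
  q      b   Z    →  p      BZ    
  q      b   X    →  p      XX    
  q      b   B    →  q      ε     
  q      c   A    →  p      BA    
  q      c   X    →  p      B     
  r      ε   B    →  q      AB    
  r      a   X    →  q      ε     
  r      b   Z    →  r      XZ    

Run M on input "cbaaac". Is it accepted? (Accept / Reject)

(p, cbaaac, Z)
  read c, top Z: go to r, push Z → (r, baaac, Z)
  read b, top Z: go to r, push XZ → (r, aaac, XZ)
  read a, top X: go to q, push ε → (q, aac, Z)
  read a, top Z: go to q, push BXZ → (q, ac, BXZ)
  read a, top B: go to r, push X → (r, c, XXZ)
No transition applies at (r, c, XXZ); input not fully consumed.

Reject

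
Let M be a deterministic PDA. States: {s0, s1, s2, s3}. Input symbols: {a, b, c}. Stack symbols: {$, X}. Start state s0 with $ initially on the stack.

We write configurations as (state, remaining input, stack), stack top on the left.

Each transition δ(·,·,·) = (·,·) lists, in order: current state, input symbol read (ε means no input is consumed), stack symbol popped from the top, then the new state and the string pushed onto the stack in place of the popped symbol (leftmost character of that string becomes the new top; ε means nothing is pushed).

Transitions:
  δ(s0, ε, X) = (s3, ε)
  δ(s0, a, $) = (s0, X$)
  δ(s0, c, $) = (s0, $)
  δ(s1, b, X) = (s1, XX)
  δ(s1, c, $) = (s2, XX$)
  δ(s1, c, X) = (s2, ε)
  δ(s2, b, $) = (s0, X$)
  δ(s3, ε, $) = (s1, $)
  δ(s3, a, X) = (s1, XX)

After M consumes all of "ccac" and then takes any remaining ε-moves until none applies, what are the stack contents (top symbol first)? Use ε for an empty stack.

(s0, ccac, $)
  read c, top $: go to s0, push $ → (s0, cac, $)
  read c, top $: go to s0, push $ → (s0, ac, $)
  read a, top $: go to s0, push X$ → (s0, c, X$)
  ε-move, top X: go to s3, push ε → (s3, c, $)
  ε-move, top $: go to s1, push $ → (s1, c, $)
  read c, top $: go to s2, push XX$ → (s2, ε, XX$)
All input consumed in state s2 with stack XX$.

XX$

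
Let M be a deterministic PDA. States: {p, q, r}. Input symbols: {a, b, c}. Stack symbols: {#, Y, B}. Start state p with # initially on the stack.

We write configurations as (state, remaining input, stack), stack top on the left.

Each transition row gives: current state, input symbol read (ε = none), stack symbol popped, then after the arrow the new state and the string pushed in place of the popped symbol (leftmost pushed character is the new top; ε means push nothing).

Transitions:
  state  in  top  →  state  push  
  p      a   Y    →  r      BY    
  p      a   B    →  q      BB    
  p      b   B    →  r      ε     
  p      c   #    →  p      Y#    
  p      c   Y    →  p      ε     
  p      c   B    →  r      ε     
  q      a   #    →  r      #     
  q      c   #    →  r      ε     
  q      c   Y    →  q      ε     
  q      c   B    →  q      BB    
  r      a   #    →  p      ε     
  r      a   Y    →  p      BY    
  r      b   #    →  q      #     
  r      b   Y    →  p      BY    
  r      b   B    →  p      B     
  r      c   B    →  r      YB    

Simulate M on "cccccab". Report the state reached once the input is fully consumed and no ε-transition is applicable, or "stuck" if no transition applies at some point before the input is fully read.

p

(p, cccccab, #) ⊢ (p, ccccab, Y#) ⊢ (p, cccab, #) ⊢ (p, ccab, Y#) ⊢ (p, cab, #) ⊢ (p, ab, Y#) ⊢ (r, b, BY#) ⊢ (p, ε, BY#)
All input consumed; M is in state p.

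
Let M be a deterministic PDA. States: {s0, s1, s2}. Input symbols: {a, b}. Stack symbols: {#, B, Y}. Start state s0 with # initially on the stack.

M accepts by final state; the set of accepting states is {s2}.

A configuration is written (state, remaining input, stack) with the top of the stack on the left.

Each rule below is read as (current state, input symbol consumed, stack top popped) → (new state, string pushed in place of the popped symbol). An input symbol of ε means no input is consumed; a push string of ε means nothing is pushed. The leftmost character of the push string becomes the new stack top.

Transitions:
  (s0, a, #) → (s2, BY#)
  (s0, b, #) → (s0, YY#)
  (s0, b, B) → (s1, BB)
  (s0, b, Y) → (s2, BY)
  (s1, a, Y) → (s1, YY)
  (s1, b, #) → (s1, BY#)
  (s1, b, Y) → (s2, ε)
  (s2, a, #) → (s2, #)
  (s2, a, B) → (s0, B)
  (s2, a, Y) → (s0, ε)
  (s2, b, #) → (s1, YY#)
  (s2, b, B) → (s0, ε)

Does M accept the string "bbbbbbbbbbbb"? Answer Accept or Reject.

Accept

(s0, bbbbbbbbbbbb, #) ⊢ (s0, bbbbbbbbbbb, YY#) ⊢ (s2, bbbbbbbbbb, BYY#) ⊢ (s0, bbbbbbbbb, YY#) ⊢ (s2, bbbbbbbb, BYY#) ⊢ (s0, bbbbbbb, YY#) ⊢ (s2, bbbbbb, BYY#) ⊢ (s0, bbbbb, YY#) ⊢ (s2, bbbb, BYY#) ⊢ (s0, bbb, YY#) ⊢ (s2, bb, BYY#) ⊢ (s0, b, YY#) ⊢ (s2, ε, BYY#)
All input consumed; state s2 ∈ F.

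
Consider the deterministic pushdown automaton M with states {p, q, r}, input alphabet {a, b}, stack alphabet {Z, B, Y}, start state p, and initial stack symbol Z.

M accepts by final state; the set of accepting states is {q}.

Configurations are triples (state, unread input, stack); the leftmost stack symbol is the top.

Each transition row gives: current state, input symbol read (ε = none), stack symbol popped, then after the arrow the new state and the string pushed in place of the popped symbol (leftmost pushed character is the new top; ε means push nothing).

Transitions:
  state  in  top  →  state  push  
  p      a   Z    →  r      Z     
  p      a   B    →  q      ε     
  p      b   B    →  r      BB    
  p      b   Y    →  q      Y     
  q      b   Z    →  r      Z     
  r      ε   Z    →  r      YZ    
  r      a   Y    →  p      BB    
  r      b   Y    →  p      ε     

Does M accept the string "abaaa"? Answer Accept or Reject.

(p, abaaa, Z)
  read a, top Z: go to r, push Z → (r, baaa, Z)
  ε-move, top Z: go to r, push YZ → (r, baaa, YZ)
  read b, top Y: go to p, push ε → (p, aaa, Z)
  read a, top Z: go to r, push Z → (r, aa, Z)
  ε-move, top Z: go to r, push YZ → (r, aa, YZ)
  read a, top Y: go to p, push BB → (p, a, BBZ)
  read a, top B: go to q, push ε → (q, ε, BZ)
All input consumed; state q ∈ F.

Accept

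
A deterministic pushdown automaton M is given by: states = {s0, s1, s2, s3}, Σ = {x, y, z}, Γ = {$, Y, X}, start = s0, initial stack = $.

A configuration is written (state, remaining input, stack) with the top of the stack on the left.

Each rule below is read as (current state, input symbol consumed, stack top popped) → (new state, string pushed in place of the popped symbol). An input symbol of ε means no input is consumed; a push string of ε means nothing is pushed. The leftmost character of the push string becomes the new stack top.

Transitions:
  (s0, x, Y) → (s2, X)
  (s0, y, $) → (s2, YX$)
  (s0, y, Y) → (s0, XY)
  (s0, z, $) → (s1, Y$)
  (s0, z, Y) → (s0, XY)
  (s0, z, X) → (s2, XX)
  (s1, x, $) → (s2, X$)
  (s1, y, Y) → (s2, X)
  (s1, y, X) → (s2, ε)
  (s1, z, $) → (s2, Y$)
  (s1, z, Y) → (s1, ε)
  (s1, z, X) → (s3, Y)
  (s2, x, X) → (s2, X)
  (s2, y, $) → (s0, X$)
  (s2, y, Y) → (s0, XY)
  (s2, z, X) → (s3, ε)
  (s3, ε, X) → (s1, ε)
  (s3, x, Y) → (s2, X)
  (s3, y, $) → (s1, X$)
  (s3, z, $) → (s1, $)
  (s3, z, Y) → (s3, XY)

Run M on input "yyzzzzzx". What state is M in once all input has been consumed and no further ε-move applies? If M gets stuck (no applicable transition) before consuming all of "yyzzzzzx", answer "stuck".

stuck

(s0, yyzzzzzx, $)
  read y, top $: go to s2, push YX$ → (s2, yzzzzzx, YX$)
  read y, top Y: go to s0, push XY → (s0, zzzzzx, XYX$)
  read z, top X: go to s2, push XX → (s2, zzzzx, XXYX$)
  read z, top X: go to s3, push ε → (s3, zzzx, XYX$)
  ε-move, top X: go to s1, push ε → (s1, zzzx, YX$)
  read z, top Y: go to s1, push ε → (s1, zzx, X$)
  read z, top X: go to s3, push Y → (s3, zx, Y$)
  read z, top Y: go to s3, push XY → (s3, x, XY$)
  ε-move, top X: go to s1, push ε → (s1, x, Y$)
No transition for (s1, x, top Y); M blocks with input x remaining.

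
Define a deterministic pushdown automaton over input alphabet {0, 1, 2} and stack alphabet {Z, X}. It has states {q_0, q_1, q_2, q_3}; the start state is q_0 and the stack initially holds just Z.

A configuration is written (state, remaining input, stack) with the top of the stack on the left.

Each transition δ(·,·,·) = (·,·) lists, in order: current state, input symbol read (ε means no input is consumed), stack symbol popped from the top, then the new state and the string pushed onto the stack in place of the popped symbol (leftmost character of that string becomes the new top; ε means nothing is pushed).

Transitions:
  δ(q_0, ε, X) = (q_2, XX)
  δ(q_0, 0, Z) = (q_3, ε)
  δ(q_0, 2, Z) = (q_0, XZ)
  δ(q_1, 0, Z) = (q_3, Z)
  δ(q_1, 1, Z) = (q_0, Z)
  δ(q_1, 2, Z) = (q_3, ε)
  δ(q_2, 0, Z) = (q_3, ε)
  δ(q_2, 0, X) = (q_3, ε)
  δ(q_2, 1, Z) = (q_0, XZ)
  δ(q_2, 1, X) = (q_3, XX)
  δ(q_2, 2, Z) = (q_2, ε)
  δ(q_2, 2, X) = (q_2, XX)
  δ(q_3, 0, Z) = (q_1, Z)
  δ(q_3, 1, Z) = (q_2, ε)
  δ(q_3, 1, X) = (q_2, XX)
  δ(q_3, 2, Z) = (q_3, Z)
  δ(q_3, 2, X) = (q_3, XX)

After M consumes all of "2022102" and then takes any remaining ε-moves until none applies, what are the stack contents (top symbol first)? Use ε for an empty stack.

XXXXZ

(q_0, 2022102, Z)
  read 2, top Z: go to q_0, push XZ → (q_0, 022102, XZ)
  ε-move, top X: go to q_2, push XX → (q_2, 022102, XXZ)
  read 0, top X: go to q_3, push ε → (q_3, 22102, XZ)
  read 2, top X: go to q_3, push XX → (q_3, 2102, XXZ)
  read 2, top X: go to q_3, push XX → (q_3, 102, XXXZ)
  read 1, top X: go to q_2, push XX → (q_2, 02, XXXXZ)
  read 0, top X: go to q_3, push ε → (q_3, 2, XXXZ)
  read 2, top X: go to q_3, push XX → (q_3, ε, XXXXZ)
All input consumed in state q_3 with stack XXXXZ.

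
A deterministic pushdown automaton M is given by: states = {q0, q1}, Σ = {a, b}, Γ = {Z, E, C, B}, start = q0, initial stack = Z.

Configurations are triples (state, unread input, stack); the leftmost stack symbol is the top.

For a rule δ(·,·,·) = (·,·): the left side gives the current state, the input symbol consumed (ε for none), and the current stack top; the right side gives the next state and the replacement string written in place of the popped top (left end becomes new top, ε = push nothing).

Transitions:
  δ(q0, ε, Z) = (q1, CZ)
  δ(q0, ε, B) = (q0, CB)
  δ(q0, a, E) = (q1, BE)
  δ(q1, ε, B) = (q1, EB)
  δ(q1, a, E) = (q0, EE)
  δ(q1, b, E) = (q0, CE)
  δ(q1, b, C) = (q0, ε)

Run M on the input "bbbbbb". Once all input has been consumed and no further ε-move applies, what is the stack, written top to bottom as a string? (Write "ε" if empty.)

CZ

(q0, bbbbbb, Z) ⊢ (q1, bbbbbb, CZ) ⊢ (q0, bbbbb, Z) ⊢ (q1, bbbbb, CZ) ⊢ (q0, bbbb, Z) ⊢ (q1, bbbb, CZ) ⊢ (q0, bbb, Z) ⊢ (q1, bbb, CZ) ⊢ (q0, bb, Z) ⊢ (q1, bb, CZ) ⊢ (q0, b, Z) ⊢ (q1, b, CZ) ⊢ (q0, ε, Z) ⊢ (q1, ε, CZ)
All input consumed in state q1 with stack CZ.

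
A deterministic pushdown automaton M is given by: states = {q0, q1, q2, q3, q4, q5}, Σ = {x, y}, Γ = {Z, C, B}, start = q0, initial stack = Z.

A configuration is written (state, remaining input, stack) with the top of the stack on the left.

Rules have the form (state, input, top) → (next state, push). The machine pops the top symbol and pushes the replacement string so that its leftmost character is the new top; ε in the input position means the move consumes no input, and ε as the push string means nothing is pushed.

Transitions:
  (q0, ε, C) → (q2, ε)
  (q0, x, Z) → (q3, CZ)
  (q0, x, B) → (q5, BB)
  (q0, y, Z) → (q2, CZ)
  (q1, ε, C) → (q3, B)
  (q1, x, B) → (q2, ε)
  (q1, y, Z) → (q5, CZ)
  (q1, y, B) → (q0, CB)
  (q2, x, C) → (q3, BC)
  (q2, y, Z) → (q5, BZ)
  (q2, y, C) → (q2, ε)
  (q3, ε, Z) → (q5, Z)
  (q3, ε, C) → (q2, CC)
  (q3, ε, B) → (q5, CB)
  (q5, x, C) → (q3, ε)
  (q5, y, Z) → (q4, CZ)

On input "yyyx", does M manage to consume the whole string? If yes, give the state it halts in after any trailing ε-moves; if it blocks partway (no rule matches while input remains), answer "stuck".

stuck

(q0, yyyx, Z)
  read y, top Z: go to q2, push CZ → (q2, yyx, CZ)
  read y, top C: go to q2, push ε → (q2, yx, Z)
  read y, top Z: go to q5, push BZ → (q5, x, BZ)
No transition for (q5, x, top B); M blocks with input x remaining.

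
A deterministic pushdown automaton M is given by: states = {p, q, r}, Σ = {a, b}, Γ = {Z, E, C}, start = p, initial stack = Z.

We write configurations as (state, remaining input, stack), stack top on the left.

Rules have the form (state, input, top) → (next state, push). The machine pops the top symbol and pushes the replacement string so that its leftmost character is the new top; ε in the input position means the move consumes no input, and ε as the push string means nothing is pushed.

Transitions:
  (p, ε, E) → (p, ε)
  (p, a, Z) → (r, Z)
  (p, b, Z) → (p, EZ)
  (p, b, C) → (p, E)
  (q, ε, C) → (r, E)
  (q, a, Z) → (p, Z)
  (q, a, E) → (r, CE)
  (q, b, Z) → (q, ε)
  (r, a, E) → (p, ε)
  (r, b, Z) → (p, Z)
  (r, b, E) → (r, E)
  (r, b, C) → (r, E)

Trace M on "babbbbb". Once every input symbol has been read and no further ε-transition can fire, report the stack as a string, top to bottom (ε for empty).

Z

(p, babbbbb, Z) ⊢ (p, abbbbb, EZ) ⊢ (p, abbbbb, Z) ⊢ (r, bbbbb, Z) ⊢ (p, bbbb, Z) ⊢ (p, bbb, EZ) ⊢ (p, bbb, Z) ⊢ (p, bb, EZ) ⊢ (p, bb, Z) ⊢ (p, b, EZ) ⊢ (p, b, Z) ⊢ (p, ε, EZ) ⊢ (p, ε, Z)
All input consumed in state p with stack Z.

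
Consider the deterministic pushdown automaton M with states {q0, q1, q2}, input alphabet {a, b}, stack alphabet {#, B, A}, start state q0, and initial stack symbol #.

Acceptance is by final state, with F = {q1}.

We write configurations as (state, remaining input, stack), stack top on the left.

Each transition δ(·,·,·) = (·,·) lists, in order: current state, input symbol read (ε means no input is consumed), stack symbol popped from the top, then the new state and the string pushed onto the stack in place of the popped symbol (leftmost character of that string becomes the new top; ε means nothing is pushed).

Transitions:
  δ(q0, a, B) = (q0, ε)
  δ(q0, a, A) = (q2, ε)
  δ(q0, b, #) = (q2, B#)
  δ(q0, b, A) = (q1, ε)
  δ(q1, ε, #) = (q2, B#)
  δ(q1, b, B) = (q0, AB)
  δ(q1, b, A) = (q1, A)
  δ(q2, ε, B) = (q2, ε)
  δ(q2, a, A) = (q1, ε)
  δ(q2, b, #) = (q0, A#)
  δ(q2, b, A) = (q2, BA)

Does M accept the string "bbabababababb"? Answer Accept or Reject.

Accept

(q0, bbabababababb, #)
  read b, top #: go to q2, push B# → (q2, babababababb, B#)
  ε-move, top B: go to q2, push ε → (q2, babababababb, #)
  read b, top #: go to q0, push A# → (q0, abababababb, A#)
  read a, top A: go to q2, push ε → (q2, bababababb, #)
  read b, top #: go to q0, push A# → (q0, ababababb, A#)
  read a, top A: go to q2, push ε → (q2, babababb, #)
  read b, top #: go to q0, push A# → (q0, abababb, A#)
  read a, top A: go to q2, push ε → (q2, bababb, #)
  read b, top #: go to q0, push A# → (q0, ababb, A#)
  read a, top A: go to q2, push ε → (q2, babb, #)
  read b, top #: go to q0, push A# → (q0, abb, A#)
  read a, top A: go to q2, push ε → (q2, bb, #)
  read b, top #: go to q0, push A# → (q0, b, A#)
  read b, top A: go to q1, push ε → (q1, ε, #)
All input consumed; state q1 ∈ F.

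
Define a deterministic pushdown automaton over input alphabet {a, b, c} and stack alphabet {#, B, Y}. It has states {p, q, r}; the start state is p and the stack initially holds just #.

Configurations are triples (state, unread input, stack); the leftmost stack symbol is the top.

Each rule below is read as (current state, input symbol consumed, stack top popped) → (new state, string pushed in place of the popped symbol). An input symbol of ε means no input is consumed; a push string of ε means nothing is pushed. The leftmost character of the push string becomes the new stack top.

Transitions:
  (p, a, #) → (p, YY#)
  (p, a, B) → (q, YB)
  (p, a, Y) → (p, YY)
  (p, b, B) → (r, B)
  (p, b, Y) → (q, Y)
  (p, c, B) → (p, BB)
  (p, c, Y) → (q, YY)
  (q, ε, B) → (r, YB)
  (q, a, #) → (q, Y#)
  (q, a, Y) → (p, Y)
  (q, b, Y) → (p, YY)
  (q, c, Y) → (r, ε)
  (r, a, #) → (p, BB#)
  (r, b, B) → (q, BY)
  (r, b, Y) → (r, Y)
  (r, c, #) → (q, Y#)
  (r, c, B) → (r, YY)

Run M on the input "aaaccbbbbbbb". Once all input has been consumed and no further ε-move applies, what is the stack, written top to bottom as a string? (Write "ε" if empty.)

YYYY#

(p, aaaccbbbbbbb, #)
  read a, top #: go to p, push YY# → (p, aaccbbbbbbb, YY#)
  read a, top Y: go to p, push YY → (p, accbbbbbbb, YYY#)
  read a, top Y: go to p, push YY → (p, ccbbbbbbb, YYYY#)
  read c, top Y: go to q, push YY → (q, cbbbbbbb, YYYYY#)
  read c, top Y: go to r, push ε → (r, bbbbbbb, YYYY#)
  read b, top Y: go to r, push Y → (r, bbbbbb, YYYY#)
  read b, top Y: go to r, push Y → (r, bbbbb, YYYY#)
  read b, top Y: go to r, push Y → (r, bbbb, YYYY#)
  read b, top Y: go to r, push Y → (r, bbb, YYYY#)
  read b, top Y: go to r, push Y → (r, bb, YYYY#)
  read b, top Y: go to r, push Y → (r, b, YYYY#)
  read b, top Y: go to r, push Y → (r, ε, YYYY#)
All input consumed in state r with stack YYYY#.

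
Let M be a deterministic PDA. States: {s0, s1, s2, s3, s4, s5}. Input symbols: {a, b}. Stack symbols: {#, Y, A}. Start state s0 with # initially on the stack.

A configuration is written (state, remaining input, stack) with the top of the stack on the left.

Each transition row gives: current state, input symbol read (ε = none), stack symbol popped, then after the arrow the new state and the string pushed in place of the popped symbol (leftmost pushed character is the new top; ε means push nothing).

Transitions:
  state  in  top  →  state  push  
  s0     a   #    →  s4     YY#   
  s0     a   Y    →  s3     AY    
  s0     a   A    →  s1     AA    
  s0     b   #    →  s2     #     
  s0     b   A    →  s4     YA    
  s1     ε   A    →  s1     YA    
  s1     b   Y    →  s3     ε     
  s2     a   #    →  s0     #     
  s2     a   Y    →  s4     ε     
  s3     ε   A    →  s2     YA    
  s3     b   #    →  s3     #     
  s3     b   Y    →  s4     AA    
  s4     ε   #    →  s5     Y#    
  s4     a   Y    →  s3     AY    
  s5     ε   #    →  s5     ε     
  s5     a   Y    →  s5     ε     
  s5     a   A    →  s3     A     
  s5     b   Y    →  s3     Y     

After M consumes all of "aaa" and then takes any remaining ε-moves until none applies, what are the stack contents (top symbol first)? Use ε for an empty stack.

(s0, aaa, #)
  read a, top #: go to s4, push YY# → (s4, aa, YY#)
  read a, top Y: go to s3, push AY → (s3, a, AYY#)
  ε-move, top A: go to s2, push YA → (s2, a, YAYY#)
  read a, top Y: go to s4, push ε → (s4, ε, AYY#)
All input consumed in state s4 with stack AYY#.

AYY#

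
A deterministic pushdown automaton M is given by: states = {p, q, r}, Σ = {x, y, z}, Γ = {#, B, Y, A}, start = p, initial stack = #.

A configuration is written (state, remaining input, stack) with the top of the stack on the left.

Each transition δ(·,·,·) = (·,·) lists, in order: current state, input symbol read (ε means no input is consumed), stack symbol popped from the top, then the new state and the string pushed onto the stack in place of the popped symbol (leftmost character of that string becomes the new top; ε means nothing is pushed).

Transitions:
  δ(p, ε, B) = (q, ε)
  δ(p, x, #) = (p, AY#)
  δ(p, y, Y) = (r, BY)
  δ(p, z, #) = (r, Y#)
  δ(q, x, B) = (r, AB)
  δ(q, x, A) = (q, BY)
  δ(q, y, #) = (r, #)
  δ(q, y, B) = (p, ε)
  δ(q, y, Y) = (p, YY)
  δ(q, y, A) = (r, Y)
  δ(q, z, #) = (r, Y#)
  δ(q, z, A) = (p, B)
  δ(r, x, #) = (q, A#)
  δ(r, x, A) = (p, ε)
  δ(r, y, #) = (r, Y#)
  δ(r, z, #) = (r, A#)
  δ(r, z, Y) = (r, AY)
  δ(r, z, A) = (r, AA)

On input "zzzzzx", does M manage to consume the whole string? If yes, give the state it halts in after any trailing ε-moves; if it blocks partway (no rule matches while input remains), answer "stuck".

p

(p, zzzzzx, #)
  read z, top #: go to r, push Y# → (r, zzzzx, Y#)
  read z, top Y: go to r, push AY → (r, zzzx, AY#)
  read z, top A: go to r, push AA → (r, zzx, AAY#)
  read z, top A: go to r, push AA → (r, zx, AAAY#)
  read z, top A: go to r, push AA → (r, x, AAAAY#)
  read x, top A: go to p, push ε → (p, ε, AAAY#)
All input consumed; M is in state p.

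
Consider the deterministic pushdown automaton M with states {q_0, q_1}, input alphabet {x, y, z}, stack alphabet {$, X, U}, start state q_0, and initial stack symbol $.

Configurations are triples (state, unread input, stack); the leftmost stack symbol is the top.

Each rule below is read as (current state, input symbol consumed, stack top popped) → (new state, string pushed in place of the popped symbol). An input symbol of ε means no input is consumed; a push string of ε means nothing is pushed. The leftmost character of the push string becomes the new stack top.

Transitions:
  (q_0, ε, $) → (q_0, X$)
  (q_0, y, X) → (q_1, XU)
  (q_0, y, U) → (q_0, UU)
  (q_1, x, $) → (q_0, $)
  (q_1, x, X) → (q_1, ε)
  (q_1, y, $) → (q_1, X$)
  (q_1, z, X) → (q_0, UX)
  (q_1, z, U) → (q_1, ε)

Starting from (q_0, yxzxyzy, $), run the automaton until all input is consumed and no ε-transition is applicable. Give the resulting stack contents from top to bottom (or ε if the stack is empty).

UUXU$

(q_0, yxzxyzy, $)
  ε-move, top $: go to q_0, push X$ → (q_0, yxzxyzy, X$)
  read y, top X: go to q_1, push XU → (q_1, xzxyzy, XU$)
  read x, top X: go to q_1, push ε → (q_1, zxyzy, U$)
  read z, top U: go to q_1, push ε → (q_1, xyzy, $)
  read x, top $: go to q_0, push $ → (q_0, yzy, $)
  ε-move, top $: go to q_0, push X$ → (q_0, yzy, X$)
  read y, top X: go to q_1, push XU → (q_1, zy, XU$)
  read z, top X: go to q_0, push UX → (q_0, y, UXU$)
  read y, top U: go to q_0, push UU → (q_0, ε, UUXU$)
All input consumed in state q_0 with stack UUXU$.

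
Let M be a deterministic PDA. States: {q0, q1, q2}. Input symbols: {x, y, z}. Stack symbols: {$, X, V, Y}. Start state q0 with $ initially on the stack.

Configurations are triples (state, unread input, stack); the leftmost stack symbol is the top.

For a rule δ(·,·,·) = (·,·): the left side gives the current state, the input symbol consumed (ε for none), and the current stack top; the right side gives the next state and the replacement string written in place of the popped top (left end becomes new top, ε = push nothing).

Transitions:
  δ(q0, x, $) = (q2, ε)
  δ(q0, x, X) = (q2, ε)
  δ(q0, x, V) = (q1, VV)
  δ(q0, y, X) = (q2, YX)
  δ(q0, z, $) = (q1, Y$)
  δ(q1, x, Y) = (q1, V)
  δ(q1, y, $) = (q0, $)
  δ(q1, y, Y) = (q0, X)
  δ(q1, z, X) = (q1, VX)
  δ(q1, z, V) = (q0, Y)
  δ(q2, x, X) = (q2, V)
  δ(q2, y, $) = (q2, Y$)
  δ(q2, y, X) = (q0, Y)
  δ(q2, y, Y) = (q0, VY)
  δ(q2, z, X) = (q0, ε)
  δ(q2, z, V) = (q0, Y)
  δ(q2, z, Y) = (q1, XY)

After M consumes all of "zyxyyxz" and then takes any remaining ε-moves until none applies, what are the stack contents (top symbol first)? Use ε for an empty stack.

(q0, zyxyyxz, $)
  read z, top $: go to q1, push Y$ → (q1, yxyyxz, Y$)
  read y, top Y: go to q0, push X → (q0, xyyxz, X$)
  read x, top X: go to q2, push ε → (q2, yyxz, $)
  read y, top $: go to q2, push Y$ → (q2, yxz, Y$)
  read y, top Y: go to q0, push VY → (q0, xz, VY$)
  read x, top V: go to q1, push VV → (q1, z, VVY$)
  read z, top V: go to q0, push Y → (q0, ε, YVY$)
All input consumed in state q0 with stack YVY$.

YVY$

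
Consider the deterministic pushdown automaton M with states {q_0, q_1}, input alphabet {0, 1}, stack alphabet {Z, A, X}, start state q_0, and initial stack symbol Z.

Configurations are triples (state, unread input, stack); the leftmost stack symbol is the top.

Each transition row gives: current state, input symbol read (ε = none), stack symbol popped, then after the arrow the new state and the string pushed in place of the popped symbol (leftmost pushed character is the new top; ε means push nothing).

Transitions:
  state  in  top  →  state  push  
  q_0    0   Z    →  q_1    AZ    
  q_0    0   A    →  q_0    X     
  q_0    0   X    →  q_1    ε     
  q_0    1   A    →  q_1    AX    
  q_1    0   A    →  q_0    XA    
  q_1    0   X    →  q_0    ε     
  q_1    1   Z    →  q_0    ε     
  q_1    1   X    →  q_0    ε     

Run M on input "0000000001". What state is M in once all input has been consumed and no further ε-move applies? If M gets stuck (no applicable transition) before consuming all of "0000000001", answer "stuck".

(q_0, 0000000001, Z)
  read 0, top Z: go to q_1, push AZ → (q_1, 000000001, AZ)
  read 0, top A: go to q_0, push XA → (q_0, 00000001, XAZ)
  read 0, top X: go to q_1, push ε → (q_1, 0000001, AZ)
  read 0, top A: go to q_0, push XA → (q_0, 000001, XAZ)
  read 0, top X: go to q_1, push ε → (q_1, 00001, AZ)
  read 0, top A: go to q_0, push XA → (q_0, 0001, XAZ)
  read 0, top X: go to q_1, push ε → (q_1, 001, AZ)
  read 0, top A: go to q_0, push XA → (q_0, 01, XAZ)
  read 0, top X: go to q_1, push ε → (q_1, 1, AZ)
No transition for (q_1, 1, top A); M blocks with input 1 remaining.

stuck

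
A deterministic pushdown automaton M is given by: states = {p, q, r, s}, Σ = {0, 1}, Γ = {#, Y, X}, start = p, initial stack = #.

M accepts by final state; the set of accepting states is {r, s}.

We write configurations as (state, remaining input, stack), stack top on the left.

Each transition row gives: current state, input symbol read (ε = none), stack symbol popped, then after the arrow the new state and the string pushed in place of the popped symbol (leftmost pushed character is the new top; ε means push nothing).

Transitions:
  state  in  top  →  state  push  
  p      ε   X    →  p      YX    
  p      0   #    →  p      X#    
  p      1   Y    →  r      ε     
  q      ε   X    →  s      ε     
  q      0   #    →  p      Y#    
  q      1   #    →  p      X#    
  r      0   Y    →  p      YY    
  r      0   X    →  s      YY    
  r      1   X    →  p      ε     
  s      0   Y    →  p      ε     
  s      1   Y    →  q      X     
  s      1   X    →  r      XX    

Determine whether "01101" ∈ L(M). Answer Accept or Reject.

(p, 01101, #)
  read 0, top #: go to p, push X# → (p, 1101, X#)
  ε-move, top X: go to p, push YX → (p, 1101, YX#)
  read 1, top Y: go to r, push ε → (r, 101, X#)
  read 1, top X: go to p, push ε → (p, 01, #)
  read 0, top #: go to p, push X# → (p, 1, X#)
  ε-move, top X: go to p, push YX → (p, 1, YX#)
  read 1, top Y: go to r, push ε → (r, ε, X#)
All input consumed; state r ∈ F.

Accept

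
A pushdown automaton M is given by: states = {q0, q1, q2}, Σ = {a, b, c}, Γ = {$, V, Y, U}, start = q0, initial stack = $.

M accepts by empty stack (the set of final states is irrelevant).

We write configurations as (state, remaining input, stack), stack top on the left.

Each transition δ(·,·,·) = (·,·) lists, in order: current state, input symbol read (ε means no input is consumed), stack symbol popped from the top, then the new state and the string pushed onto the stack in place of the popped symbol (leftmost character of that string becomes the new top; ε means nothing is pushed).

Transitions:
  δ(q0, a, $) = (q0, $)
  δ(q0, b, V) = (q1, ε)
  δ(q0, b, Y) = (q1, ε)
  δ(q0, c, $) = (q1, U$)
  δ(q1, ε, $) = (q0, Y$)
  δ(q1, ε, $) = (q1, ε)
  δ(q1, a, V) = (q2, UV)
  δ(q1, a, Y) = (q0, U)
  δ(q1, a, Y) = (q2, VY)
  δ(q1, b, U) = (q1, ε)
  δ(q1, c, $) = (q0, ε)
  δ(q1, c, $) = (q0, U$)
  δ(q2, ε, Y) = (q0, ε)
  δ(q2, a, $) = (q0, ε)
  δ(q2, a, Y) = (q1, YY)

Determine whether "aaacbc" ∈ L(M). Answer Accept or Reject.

Accept

One accepting computation: (q0, aaacbc, $) ⊢ (q0, aacbc, $) ⊢ (q0, acbc, $) ⊢ (q0, cbc, $) ⊢ (q1, bc, U$) ⊢ (q1, c, $) ⊢ (q0, ε, ε)
All input consumed and the stack is empty.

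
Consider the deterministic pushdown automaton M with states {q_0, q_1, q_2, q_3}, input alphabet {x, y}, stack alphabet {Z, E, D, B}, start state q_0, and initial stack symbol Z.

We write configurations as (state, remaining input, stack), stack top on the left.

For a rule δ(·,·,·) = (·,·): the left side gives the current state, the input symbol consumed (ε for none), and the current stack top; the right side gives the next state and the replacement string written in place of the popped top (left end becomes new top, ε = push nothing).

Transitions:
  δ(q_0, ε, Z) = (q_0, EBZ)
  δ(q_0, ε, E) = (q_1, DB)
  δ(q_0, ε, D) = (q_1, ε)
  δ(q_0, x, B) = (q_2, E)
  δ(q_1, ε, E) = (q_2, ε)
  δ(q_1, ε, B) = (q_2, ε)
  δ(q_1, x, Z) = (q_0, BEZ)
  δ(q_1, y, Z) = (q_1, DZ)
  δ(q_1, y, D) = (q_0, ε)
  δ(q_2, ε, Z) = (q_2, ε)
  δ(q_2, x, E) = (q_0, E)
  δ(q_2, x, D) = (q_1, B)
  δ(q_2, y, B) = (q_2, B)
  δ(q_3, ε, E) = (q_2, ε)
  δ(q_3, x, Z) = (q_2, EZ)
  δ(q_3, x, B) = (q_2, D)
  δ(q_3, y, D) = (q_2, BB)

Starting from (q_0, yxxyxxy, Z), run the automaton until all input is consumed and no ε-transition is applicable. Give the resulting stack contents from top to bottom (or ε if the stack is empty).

(q_0, yxxyxxy, Z) ⊢ (q_0, yxxyxxy, EBZ) ⊢ (q_1, yxxyxxy, DBBZ) ⊢ (q_0, xxyxxy, BBZ) ⊢ (q_2, xyxxy, EBZ) ⊢ (q_0, yxxy, EBZ) ⊢ (q_1, yxxy, DBBZ) ⊢ (q_0, xxy, BBZ) ⊢ (q_2, xy, EBZ) ⊢ (q_0, y, EBZ) ⊢ (q_1, y, DBBZ) ⊢ (q_0, ε, BBZ)
All input consumed in state q_0 with stack BBZ.

BBZ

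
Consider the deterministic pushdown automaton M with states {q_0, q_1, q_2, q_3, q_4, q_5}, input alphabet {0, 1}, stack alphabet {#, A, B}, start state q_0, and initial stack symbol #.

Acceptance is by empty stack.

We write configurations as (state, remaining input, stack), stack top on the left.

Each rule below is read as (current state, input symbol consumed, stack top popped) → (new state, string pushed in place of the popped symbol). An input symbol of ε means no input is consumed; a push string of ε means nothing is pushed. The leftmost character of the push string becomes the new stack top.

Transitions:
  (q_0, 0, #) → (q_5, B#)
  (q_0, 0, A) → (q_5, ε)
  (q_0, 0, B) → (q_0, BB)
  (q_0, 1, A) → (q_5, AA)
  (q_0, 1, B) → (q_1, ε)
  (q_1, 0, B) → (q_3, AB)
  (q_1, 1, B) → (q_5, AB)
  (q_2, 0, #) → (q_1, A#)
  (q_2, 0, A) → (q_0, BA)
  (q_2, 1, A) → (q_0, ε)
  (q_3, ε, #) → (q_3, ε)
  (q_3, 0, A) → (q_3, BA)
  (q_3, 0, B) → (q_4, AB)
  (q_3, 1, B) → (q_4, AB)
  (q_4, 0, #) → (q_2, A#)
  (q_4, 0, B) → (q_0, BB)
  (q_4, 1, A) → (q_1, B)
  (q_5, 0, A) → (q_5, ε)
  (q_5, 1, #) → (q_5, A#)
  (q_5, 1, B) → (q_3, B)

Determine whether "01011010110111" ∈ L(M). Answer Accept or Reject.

Reject

(q_0, 01011010110111, #)
  read 0, top #: go to q_5, push B# → (q_5, 1011010110111, B#)
  read 1, top B: go to q_3, push B → (q_3, 011010110111, B#)
  read 0, top B: go to q_4, push AB → (q_4, 11010110111, AB#)
  read 1, top A: go to q_1, push B → (q_1, 1010110111, BB#)
  read 1, top B: go to q_5, push AB → (q_5, 010110111, ABB#)
  read 0, top A: go to q_5, push ε → (q_5, 10110111, BB#)
  read 1, top B: go to q_3, push B → (q_3, 0110111, BB#)
  read 0, top B: go to q_4, push AB → (q_4, 110111, ABB#)
  read 1, top A: go to q_1, push B → (q_1, 10111, BBB#)
  read 1, top B: go to q_5, push AB → (q_5, 0111, ABBB#)
  read 0, top A: go to q_5, push ε → (q_5, 111, BBB#)
  read 1, top B: go to q_3, push B → (q_3, 11, BBB#)
  read 1, top B: go to q_4, push AB → (q_4, 1, ABBB#)
  read 1, top A: go to q_1, push B → (q_1, ε, BBBB#)
All input consumed; stack is BBBB#, not empty, and no further ε-move applies.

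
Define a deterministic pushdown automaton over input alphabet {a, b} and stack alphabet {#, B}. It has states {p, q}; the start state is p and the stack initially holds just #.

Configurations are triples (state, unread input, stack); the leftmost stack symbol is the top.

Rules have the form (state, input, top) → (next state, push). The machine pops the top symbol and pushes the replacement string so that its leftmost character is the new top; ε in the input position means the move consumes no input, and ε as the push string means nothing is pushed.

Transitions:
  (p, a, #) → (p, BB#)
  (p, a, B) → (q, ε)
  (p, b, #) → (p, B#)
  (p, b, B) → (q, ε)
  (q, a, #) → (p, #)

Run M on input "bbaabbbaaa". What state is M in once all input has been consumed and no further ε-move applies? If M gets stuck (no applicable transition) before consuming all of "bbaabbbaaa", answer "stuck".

stuck

(p, bbaabbbaaa, #)
  read b, top #: go to p, push B# → (p, baabbbaaa, B#)
  read b, top B: go to q, push ε → (q, aabbbaaa, #)
  read a, top #: go to p, push # → (p, abbbaaa, #)
  read a, top #: go to p, push BB# → (p, bbbaaa, BB#)
  read b, top B: go to q, push ε → (q, bbaaa, B#)
No transition for (q, b, top B); M blocks with input bbaaa remaining.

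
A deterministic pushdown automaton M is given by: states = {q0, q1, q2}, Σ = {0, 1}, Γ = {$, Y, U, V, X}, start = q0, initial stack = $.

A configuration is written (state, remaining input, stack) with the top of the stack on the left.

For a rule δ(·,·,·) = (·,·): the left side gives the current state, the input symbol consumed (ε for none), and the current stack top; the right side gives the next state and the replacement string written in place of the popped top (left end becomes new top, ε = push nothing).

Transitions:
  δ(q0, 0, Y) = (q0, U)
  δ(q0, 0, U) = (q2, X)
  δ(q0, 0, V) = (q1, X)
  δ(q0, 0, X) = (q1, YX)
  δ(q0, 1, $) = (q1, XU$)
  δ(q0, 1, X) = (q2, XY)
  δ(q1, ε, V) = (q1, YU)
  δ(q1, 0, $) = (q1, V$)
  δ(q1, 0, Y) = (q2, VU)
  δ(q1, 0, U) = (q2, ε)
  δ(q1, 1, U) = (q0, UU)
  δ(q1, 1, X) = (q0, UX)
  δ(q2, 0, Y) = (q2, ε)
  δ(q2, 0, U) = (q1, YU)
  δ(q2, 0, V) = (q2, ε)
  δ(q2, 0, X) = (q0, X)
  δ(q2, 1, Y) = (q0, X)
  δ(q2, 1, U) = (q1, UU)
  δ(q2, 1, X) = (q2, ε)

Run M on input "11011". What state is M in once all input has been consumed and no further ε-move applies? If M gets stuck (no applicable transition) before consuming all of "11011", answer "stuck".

q2

(q0, 11011, $) ⊢ (q1, 1011, XU$) ⊢ (q0, 011, UXU$) ⊢ (q2, 11, XXU$) ⊢ (q2, 1, XU$) ⊢ (q2, ε, U$)
All input consumed; M is in state q2.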